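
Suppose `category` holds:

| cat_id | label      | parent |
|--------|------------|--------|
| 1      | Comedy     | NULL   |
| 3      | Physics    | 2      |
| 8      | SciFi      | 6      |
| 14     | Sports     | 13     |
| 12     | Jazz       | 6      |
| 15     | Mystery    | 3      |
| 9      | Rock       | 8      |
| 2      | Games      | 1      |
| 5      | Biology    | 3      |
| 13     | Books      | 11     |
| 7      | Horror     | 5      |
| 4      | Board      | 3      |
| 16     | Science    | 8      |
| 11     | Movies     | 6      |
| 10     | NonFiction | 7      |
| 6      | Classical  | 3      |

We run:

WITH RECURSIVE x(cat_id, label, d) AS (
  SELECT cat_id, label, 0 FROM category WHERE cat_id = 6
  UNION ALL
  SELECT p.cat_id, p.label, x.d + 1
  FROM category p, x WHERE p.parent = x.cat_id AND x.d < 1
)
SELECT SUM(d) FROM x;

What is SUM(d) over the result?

3

Base: cat_id=6 (Classical) at d 0.
Iteration 1: rows with parent in {6} -> SciFi (id 8, d 1), Movies (id 11, d 1), Jazz (id 12, d 1).
Iteration 2: d < 1 fails for all current rows; recursion stops.
SUM(d) = 0 + 1 + 1 + 1 = 3.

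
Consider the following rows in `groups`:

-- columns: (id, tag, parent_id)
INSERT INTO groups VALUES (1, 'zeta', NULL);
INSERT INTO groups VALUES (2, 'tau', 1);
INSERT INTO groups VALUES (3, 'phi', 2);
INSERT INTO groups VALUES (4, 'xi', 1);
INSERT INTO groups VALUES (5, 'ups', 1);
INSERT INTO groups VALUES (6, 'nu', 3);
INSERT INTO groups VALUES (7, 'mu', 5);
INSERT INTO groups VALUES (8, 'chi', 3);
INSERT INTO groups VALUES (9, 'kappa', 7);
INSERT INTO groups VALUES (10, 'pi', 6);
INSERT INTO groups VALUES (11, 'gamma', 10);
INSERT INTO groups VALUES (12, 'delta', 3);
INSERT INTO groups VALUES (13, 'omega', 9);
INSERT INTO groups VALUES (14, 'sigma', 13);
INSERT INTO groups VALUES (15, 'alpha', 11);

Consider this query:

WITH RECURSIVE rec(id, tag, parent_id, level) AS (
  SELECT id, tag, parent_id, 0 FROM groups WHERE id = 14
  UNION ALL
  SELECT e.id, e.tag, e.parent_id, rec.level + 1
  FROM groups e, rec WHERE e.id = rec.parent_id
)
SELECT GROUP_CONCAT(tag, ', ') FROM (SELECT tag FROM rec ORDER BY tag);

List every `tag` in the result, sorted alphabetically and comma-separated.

Base: id=14 (sigma), parent_id=13, level 0.
Iteration 1: join on id=13 -> omega (id 13, parent_id=9, level 1).
Iteration 2: join on id=9 -> kappa (id 9, parent_id=7, level 2).
Iteration 3: join on id=7 -> mu (id 7, parent_id=5, level 3).
Iteration 4: join on id=5 -> ups (id 5, parent_id=1, level 4).
Iteration 5: join on id=1 -> zeta (id 1, parent_id=NULL, level 5).
Iteration 6: parent_id is NULL; no match; recursion stops.

kappa, mu, omega, sigma, ups, zeta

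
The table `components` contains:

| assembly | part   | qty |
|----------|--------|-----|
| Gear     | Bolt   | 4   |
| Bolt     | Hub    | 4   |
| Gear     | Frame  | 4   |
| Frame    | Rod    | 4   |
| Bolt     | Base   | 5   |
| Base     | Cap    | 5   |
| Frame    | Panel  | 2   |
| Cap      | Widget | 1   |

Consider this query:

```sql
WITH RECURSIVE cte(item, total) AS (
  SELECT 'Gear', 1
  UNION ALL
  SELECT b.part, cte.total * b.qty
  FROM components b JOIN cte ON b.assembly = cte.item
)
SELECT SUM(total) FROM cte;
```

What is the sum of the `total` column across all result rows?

269

Base: (Gear, total=1).
Iteration 1: components of {Gear} -> Bolt = 1*4 = 4, Frame = 1*4 = 4.
Iteration 2: components of {Bolt,Frame} -> Base = 4*5 = 20, Hub = 4*4 = 16, Panel = 4*2 = 8, Rod = 4*4 = 16.
Iteration 3: components of {Base,Hub,Panel,Rod} -> Cap = 20*5 = 100.
Iteration 4: components of {Cap} -> Widget = 100*1 = 100.
Iteration 5: no further components; recursion stops.
SUM(total) = 1 + 4 + 4 + 16 + 20 + 16 + 8 + 100 + 100 = 269.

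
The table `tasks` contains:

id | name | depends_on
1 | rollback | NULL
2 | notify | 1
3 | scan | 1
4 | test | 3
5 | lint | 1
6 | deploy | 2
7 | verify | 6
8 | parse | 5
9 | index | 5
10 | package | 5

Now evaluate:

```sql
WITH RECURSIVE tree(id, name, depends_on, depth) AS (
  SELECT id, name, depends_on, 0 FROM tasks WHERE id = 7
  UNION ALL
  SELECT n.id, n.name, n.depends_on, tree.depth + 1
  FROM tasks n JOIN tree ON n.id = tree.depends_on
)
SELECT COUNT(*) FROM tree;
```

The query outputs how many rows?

Base: id=7 (verify), depends_on=6, depth 0.
Iteration 1: join on id=6 -> deploy (id 6, depends_on=2, depth 1).
Iteration 2: join on id=2 -> notify (id 2, depends_on=1, depth 2).
Iteration 3: join on id=1 -> rollback (id 1, depends_on=NULL, depth 3).
Iteration 4: depends_on is NULL; no match; recursion stops.
Total rows emitted: 4.

4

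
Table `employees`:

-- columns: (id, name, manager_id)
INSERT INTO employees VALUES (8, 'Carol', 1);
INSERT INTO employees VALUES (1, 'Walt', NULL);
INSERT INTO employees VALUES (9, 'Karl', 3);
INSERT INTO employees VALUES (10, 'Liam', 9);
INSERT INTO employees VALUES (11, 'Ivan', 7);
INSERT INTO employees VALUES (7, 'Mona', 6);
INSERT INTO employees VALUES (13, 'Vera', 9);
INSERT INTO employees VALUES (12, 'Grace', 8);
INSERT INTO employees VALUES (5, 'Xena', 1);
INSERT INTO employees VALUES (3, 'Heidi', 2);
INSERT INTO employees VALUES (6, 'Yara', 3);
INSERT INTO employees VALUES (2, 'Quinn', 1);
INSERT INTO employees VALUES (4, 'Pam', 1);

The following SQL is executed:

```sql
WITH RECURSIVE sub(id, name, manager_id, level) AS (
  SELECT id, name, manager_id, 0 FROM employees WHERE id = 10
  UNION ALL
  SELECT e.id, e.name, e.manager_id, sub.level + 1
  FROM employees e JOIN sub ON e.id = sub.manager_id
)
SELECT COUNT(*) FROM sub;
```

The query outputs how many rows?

5

Base: id=10 (Liam), manager_id=9, level 0.
Iteration 1: join on id=9 -> Karl (id 9, manager_id=3, level 1).
Iteration 2: join on id=3 -> Heidi (id 3, manager_id=2, level 2).
Iteration 3: join on id=2 -> Quinn (id 2, manager_id=1, level 3).
Iteration 4: join on id=1 -> Walt (id 1, manager_id=NULL, level 4).
Iteration 5: manager_id is NULL; no match; recursion stops.
Total rows emitted: 5.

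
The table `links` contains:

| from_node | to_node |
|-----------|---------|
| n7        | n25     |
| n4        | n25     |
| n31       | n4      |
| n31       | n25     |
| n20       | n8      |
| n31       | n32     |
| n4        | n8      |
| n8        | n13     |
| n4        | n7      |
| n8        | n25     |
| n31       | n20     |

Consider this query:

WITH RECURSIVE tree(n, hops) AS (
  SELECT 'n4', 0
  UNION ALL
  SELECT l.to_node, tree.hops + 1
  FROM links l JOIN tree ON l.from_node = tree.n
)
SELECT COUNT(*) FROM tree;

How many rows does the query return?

7

Base: (n4, hops=0).
Iteration 1: edges from {n4} -> (n25, hops=1), (n7, hops=1), (n8, hops=1).
Iteration 2: edges from {n25,n7,n8} -> (n13, hops=2), (n25, hops=2) x2. [UNION ALL keeps all 3 new rows, including repeats]
Iteration 3: no outgoing edges from {n13,n25}; recursion stops.
Total rows emitted: 7.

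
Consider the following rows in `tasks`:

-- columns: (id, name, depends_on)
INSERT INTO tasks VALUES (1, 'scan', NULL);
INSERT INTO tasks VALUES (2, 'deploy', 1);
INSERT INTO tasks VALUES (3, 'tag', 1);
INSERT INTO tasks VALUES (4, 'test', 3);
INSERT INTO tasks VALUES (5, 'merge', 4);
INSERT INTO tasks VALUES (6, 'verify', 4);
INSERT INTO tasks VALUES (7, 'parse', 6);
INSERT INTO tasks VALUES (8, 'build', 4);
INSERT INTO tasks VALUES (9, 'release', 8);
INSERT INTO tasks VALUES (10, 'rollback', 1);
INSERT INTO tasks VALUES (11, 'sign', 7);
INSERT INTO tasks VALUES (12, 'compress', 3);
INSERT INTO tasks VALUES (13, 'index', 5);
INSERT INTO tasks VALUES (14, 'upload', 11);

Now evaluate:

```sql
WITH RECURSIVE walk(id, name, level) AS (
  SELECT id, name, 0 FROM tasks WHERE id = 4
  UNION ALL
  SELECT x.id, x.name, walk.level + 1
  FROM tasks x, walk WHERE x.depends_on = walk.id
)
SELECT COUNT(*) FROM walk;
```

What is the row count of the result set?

9

Base: id=4 (test) at level 0.
Iteration 1: rows with depends_on in {4} -> merge (id 5, level 1), verify (id 6, level 1), build (id 8, level 1).
Iteration 2: rows with depends_on in {5,6,8} -> parse (id 7, level 2), release (id 9, level 2), index (id 13, level 2).
Iteration 3: rows with depends_on in {7,9,13} -> sign (id 11, level 3).
Iteration 4: rows with depends_on in {11} -> upload (id 14, level 4).
Iteration 5: no rows with depends_on in {14}; recursion stops.
Total rows emitted: 9.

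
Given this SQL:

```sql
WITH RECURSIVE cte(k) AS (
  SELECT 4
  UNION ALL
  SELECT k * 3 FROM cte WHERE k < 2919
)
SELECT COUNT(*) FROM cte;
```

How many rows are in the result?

Base: k=4.
Iteration 1: 4 < 2919 holds -> k = 4 * 3 = 12.
Iteration 2: 12 < 2919 holds -> k = 12 * 3 = 36.
Iteration 3: 36 < 2919 holds -> k = 36 * 3 = 108.
Iteration 4: 108 < 2919 holds -> k = 108 * 3 = 324.
Iteration 5: 324 < 2919 holds -> k = 324 * 3 = 972.
Iteration 6: 972 < 2919 holds -> k = 972 * 3 = 2916.
Iteration 7: 2916 < 2919 holds -> k = 2916 * 3 = 8748.
Iteration 8: 8748 < 2919 fails; recursion stops.
Total rows emitted: 8.

8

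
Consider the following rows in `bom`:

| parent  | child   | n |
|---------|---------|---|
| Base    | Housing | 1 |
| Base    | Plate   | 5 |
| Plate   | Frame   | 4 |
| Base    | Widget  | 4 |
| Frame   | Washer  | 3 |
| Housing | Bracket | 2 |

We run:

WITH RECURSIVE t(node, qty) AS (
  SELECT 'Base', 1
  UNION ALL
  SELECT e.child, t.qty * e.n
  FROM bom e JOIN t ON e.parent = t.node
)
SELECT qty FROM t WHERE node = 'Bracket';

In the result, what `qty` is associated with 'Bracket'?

2

Base: (Base, qty=1).
Iteration 1: components of {Base} -> Housing = 1*1 = 1, Plate = 1*5 = 5, Widget = 1*4 = 4.
Iteration 2: components of {Housing,Plate,Widget} -> Bracket = 1*2 = 2, Frame = 5*4 = 20.
Iteration 3: components of {Bracket,Frame} -> Washer = 20*3 = 60.
Iteration 4: no further components; recursion stops.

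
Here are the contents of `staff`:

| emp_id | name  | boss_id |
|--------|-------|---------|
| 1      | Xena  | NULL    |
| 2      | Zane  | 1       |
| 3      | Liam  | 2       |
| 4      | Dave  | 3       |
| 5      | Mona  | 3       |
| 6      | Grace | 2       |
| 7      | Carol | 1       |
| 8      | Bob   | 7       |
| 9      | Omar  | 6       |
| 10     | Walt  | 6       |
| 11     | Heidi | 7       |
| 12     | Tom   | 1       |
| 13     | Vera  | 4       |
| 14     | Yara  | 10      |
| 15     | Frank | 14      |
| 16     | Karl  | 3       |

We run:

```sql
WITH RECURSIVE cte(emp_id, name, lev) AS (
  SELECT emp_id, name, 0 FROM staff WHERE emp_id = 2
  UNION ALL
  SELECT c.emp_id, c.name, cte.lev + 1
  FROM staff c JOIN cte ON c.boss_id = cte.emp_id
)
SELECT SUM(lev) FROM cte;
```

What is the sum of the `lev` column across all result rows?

Base: emp_id=2 (Zane) at lev 0.
Iteration 1: rows with boss_id in {2} -> Liam (id 3, lev 1), Grace (id 6, lev 1).
Iteration 2: rows with boss_id in {3,6} -> Dave (id 4, lev 2), Mona (id 5, lev 2), Omar (id 9, lev 2), Walt (id 10, lev 2), Karl (id 16, lev 2).
Iteration 3: rows with boss_id in {4,5,9,10,16} -> Vera (id 13, lev 3), Yara (id 14, lev 3).
Iteration 4: rows with boss_id in {13,14} -> Frank (id 15, lev 4).
Iteration 5: no rows with boss_id in {15}; recursion stops.
SUM(lev) = 0 + 1 + 1 + 2 + 2 + 2 + 2 + 2 + 3 + 3 + 4 = 22.

22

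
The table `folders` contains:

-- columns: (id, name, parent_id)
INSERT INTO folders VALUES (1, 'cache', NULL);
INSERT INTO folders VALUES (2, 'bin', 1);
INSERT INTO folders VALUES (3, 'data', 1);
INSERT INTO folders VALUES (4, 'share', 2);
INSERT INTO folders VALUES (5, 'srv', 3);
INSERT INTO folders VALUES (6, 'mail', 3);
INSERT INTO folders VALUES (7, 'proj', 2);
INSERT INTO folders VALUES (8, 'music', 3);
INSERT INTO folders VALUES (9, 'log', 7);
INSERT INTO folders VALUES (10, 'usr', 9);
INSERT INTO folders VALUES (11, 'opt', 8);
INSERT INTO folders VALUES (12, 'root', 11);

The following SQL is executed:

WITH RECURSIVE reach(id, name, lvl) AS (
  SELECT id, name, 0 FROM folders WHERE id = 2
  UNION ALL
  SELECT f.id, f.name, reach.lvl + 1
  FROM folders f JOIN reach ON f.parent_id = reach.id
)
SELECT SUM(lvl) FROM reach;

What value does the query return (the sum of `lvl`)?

7

Base: id=2 (bin) at lvl 0.
Iteration 1: rows with parent_id in {2} -> share (id 4, lvl 1), proj (id 7, lvl 1).
Iteration 2: rows with parent_id in {4,7} -> log (id 9, lvl 2).
Iteration 3: rows with parent_id in {9} -> usr (id 10, lvl 3).
Iteration 4: no rows with parent_id in {10}; recursion stops.
SUM(lvl) = 0 + 1 + 1 + 2 + 3 = 7.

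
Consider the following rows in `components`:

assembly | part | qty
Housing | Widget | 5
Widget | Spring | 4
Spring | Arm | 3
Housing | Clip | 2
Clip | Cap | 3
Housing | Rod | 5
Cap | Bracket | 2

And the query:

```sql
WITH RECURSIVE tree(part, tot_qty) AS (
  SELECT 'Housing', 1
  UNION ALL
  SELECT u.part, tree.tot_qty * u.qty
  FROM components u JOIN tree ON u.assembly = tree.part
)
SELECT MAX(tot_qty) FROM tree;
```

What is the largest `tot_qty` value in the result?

60

Base: (Housing, tot_qty=1).
Iteration 1: components of {Housing} -> Clip = 1*2 = 2, Rod = 1*5 = 5, Widget = 1*5 = 5.
Iteration 2: components of {Clip,Rod,Widget} -> Cap = 2*3 = 6, Spring = 5*4 = 20.
Iteration 3: components of {Cap,Spring} -> Arm = 20*3 = 60, Bracket = 6*2 = 12.
Iteration 4: no further components; recursion stops.
tot_qty values: 1, 5, 2, 5, 20, 6, 60, 12; the maximum is 60.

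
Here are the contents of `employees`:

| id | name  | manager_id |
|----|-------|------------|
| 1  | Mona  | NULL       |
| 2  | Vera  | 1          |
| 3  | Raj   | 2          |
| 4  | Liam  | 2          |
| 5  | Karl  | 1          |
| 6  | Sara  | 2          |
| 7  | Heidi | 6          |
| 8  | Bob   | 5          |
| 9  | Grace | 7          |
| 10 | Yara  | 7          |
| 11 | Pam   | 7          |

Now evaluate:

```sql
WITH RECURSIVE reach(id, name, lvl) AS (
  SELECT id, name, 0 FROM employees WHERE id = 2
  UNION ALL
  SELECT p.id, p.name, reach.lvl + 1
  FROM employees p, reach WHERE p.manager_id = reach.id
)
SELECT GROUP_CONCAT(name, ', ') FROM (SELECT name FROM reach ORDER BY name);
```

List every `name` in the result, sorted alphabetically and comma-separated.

Grace, Heidi, Liam, Pam, Raj, Sara, Vera, Yara

Base: id=2 (Vera) at lvl 0.
Iteration 1: rows with manager_id in {2} -> Raj (id 3, lvl 1), Liam (id 4, lvl 1), Sara (id 6, lvl 1).
Iteration 2: rows with manager_id in {3,4,6} -> Heidi (id 7, lvl 2).
Iteration 3: rows with manager_id in {7} -> Grace (id 9, lvl 3), Yara (id 10, lvl 3), Pam (id 11, lvl 3).
Iteration 4: no rows with manager_id in {9,10,11}; recursion stops.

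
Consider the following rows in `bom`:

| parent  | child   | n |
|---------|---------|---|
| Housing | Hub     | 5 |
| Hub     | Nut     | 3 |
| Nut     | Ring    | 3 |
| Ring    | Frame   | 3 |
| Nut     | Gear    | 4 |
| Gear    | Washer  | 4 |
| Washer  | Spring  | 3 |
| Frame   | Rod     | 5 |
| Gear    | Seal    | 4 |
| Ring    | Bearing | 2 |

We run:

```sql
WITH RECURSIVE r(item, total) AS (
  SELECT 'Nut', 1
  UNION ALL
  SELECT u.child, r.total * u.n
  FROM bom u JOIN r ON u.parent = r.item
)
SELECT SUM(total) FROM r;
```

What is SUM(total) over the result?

Base: (Nut, total=1).
Iteration 1: components of {Nut} -> Gear = 1*4 = 4, Ring = 1*3 = 3.
Iteration 2: components of {Gear,Ring} -> Bearing = 3*2 = 6, Frame = 3*3 = 9, Seal = 4*4 = 16, Washer = 4*4 = 16.
Iteration 3: components of {Bearing,Frame,Seal,Washer} -> Rod = 9*5 = 45, Spring = 16*3 = 48.
Iteration 4: no further components; recursion stops.
SUM(total) = 1 + 3 + 4 + 9 + 6 + 16 + 16 + 45 + 48 = 148.

148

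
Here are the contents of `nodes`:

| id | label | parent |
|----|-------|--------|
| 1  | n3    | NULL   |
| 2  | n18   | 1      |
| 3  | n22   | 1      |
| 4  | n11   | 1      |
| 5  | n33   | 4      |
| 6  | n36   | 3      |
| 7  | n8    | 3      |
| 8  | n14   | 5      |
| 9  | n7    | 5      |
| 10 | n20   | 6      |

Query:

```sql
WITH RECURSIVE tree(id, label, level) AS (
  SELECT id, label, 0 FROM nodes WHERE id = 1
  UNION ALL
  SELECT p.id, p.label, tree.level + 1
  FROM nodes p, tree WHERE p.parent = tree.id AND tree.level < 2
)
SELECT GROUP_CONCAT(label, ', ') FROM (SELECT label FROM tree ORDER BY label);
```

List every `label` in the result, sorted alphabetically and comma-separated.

Base: id=1 (n3) at level 0.
Iteration 1: rows with parent in {1} -> n18 (id 2, level 1), n22 (id 3, level 1), n11 (id 4, level 1).
Iteration 2: rows with parent in {2,3,4} -> n33 (id 5, level 2), n36 (id 6, level 2), n8 (id 7, level 2).
Iteration 3: level < 2 fails for all current rows; recursion stops.

n11, n18, n22, n3, n33, n36, n8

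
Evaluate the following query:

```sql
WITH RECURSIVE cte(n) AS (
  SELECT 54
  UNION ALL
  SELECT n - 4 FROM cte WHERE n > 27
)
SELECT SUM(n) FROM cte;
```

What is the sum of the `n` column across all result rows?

320

Base: n=54.
Iteration 1: 54 > 27 holds -> n = 54 - 4 = 50.
Iteration 2: 50 > 27 holds -> n = 50 - 4 = 46.
Iteration 3: 46 > 27 holds -> n = 46 - 4 = 42.
Iteration 4: 42 > 27 holds -> n = 42 - 4 = 38.
Iteration 5: 38 > 27 holds -> n = 38 - 4 = 34.
Iteration 6: 34 > 27 holds -> n = 34 - 4 = 30.
Iteration 7: 30 > 27 holds -> n = 30 - 4 = 26.
Iteration 8: 26 > 27 fails; recursion stops.
SUM(n) = 54 + 50 + 46 + 42 + 38 + 34 + 30 + 26 = 320.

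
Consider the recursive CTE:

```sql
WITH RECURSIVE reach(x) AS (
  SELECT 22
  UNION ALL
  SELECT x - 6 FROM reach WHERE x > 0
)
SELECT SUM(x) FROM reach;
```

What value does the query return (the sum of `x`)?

Base: x=22.
Iteration 1: 22 > 0 holds -> x = 22 - 6 = 16.
Iteration 2: 16 > 0 holds -> x = 16 - 6 = 10.
Iteration 3: 10 > 0 holds -> x = 10 - 6 = 4.
Iteration 4: 4 > 0 holds -> x = 4 - 6 = -2.
Iteration 5: -2 > 0 fails; recursion stops.
SUM(x) = 22 + 16 + 10 + 4 + -2 = 50.

50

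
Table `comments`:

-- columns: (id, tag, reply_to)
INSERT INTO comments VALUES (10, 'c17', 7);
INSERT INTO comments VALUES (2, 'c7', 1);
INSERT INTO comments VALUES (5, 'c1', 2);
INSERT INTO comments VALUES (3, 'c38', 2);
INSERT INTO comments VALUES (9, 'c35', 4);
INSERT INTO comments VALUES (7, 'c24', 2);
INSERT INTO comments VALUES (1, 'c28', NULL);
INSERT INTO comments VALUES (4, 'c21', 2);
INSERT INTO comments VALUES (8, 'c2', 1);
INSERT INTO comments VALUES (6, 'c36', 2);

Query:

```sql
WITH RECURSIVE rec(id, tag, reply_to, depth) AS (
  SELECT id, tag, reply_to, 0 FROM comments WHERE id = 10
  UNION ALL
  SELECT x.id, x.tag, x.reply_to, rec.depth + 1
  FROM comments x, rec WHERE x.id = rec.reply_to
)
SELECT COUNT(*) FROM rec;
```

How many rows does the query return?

4

Base: id=10 (c17), reply_to=7, depth 0.
Iteration 1: join on id=7 -> c24 (id 7, reply_to=2, depth 1).
Iteration 2: join on id=2 -> c7 (id 2, reply_to=1, depth 2).
Iteration 3: join on id=1 -> c28 (id 1, reply_to=NULL, depth 3).
Iteration 4: reply_to is NULL; no match; recursion stops.
Total rows emitted: 4.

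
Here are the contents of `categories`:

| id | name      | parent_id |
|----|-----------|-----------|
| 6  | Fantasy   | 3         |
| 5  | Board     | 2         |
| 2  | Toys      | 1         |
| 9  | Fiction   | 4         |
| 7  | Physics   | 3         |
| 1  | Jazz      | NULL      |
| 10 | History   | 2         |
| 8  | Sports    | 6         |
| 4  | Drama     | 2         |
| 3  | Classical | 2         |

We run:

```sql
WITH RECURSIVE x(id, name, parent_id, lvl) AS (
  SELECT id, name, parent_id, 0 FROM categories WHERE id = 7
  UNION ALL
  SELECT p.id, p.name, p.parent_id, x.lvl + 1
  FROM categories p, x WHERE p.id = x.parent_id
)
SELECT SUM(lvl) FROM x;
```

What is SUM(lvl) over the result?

Base: id=7 (Physics), parent_id=3, lvl 0.
Iteration 1: join on id=3 -> Classical (id 3, parent_id=2, lvl 1).
Iteration 2: join on id=2 -> Toys (id 2, parent_id=1, lvl 2).
Iteration 3: join on id=1 -> Jazz (id 1, parent_id=NULL, lvl 3).
Iteration 4: parent_id is NULL; no match; recursion stops.
SUM(lvl) = 0 + 1 + 2 + 3 = 6.

6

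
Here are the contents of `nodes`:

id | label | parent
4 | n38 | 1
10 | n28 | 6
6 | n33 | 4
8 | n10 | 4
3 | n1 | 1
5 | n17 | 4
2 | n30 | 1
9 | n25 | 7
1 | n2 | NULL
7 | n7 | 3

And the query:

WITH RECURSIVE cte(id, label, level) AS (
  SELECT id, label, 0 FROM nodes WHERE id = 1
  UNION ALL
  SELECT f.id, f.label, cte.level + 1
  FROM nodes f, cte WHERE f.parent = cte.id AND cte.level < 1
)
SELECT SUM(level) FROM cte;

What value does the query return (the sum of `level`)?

3

Base: id=1 (n2) at level 0.
Iteration 1: rows with parent in {1} -> n30 (id 2, level 1), n1 (id 3, level 1), n38 (id 4, level 1).
Iteration 2: level < 1 fails for all current rows; recursion stops.
SUM(level) = 0 + 1 + 1 + 1 = 3.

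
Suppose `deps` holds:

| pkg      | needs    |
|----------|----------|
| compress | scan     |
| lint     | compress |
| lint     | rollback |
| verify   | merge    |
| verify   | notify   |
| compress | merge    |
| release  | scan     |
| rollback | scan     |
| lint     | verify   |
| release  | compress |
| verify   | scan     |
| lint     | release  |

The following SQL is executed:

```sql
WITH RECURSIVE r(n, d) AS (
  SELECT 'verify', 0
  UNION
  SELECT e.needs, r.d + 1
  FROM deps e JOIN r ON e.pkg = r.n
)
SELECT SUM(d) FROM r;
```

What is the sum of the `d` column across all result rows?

3

Base: (verify, d=0).
Iteration 1: edges from {verify} -> (merge, d=1), (notify, d=1), (scan, d=1).
Iteration 2: no outgoing edges from {merge,notify,scan}; recursion stops.
SUM(d) = 0 + 1 + 1 + 1 = 3.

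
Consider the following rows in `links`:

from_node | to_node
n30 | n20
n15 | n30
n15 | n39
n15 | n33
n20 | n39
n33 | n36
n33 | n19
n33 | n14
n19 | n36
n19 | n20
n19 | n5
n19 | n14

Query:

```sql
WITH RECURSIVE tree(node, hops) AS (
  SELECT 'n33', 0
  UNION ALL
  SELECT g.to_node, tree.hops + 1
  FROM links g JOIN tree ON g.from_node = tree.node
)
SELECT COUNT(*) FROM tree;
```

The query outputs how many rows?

Base: (n33, hops=0).
Iteration 1: edges from {n33} -> (n14, hops=1), (n19, hops=1), (n36, hops=1).
Iteration 2: edges from {n14,n19,n36} -> (n14, hops=2), (n20, hops=2), (n36, hops=2), (n5, hops=2).
Iteration 3: edges from {n14,n20,n36,n5} -> (n39, hops=3).
Iteration 4: no outgoing edges from {n39}; recursion stops.
Total rows emitted: 9.

9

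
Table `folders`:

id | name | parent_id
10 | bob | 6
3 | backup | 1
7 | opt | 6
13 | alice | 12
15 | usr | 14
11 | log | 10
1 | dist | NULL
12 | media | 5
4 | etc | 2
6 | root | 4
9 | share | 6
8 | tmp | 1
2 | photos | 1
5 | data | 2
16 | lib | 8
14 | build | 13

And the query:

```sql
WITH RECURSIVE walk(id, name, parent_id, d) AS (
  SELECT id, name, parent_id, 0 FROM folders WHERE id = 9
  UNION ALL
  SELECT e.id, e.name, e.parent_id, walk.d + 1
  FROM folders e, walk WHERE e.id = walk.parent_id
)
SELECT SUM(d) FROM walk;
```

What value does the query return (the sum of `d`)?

10

Base: id=9 (share), parent_id=6, d 0.
Iteration 1: join on id=6 -> root (id 6, parent_id=4, d 1).
Iteration 2: join on id=4 -> etc (id 4, parent_id=2, d 2).
Iteration 3: join on id=2 -> photos (id 2, parent_id=1, d 3).
Iteration 4: join on id=1 -> dist (id 1, parent_id=NULL, d 4).
Iteration 5: parent_id is NULL; no match; recursion stops.
SUM(d) = 0 + 1 + 2 + 3 + 4 = 10.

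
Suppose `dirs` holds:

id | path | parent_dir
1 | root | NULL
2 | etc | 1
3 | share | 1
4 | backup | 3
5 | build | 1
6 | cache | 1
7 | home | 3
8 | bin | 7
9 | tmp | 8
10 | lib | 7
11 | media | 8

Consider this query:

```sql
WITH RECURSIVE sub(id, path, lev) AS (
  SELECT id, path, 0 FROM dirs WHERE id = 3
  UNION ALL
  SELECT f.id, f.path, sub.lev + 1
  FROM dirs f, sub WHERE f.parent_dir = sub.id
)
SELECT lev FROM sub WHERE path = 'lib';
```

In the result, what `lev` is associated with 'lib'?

Base: id=3 (share) at lev 0.
Iteration 1: rows with parent_dir in {3} -> backup (id 4, lev 1), home (id 7, lev 1).
Iteration 2: rows with parent_dir in {4,7} -> bin (id 8, lev 2), lib (id 10, lev 2).
Iteration 3: rows with parent_dir in {8,10} -> tmp (id 9, lev 3), media (id 11, lev 3).
Iteration 4: no rows with parent_dir in {9,11}; recursion stops.

2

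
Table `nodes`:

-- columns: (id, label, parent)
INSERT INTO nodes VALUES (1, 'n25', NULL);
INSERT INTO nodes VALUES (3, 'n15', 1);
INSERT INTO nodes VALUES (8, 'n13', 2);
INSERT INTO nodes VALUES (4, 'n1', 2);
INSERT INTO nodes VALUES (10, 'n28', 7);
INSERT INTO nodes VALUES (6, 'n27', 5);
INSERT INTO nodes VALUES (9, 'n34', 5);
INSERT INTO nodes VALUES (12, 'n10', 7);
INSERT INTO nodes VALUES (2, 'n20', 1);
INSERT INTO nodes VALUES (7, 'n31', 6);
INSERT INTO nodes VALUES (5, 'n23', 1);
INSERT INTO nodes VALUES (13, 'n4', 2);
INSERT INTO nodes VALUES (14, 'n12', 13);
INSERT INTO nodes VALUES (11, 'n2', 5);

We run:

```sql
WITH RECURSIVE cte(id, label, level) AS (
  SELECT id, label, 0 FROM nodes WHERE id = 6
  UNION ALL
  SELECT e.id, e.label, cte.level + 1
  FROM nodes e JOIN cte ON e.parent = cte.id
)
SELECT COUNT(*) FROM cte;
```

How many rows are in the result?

Base: id=6 (n27) at level 0.
Iteration 1: rows with parent in {6} -> n31 (id 7, level 1).
Iteration 2: rows with parent in {7} -> n28 (id 10, level 2), n10 (id 12, level 2).
Iteration 3: no rows with parent in {10,12}; recursion stops.
Total rows emitted: 4.

4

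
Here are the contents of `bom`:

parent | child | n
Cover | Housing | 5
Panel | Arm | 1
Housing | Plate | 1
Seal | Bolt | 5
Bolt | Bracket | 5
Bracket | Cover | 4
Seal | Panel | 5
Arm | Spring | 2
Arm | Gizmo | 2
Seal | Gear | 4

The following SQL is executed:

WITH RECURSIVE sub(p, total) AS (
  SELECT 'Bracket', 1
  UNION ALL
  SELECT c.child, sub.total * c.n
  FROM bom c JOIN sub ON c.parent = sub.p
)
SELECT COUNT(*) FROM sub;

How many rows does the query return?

Base: (Bracket, total=1).
Iteration 1: components of {Bracket} -> Cover = 1*4 = 4.
Iteration 2: components of {Cover} -> Housing = 4*5 = 20.
Iteration 3: components of {Housing} -> Plate = 20*1 = 20.
Iteration 4: no further components; recursion stops.
Total rows emitted: 4.

4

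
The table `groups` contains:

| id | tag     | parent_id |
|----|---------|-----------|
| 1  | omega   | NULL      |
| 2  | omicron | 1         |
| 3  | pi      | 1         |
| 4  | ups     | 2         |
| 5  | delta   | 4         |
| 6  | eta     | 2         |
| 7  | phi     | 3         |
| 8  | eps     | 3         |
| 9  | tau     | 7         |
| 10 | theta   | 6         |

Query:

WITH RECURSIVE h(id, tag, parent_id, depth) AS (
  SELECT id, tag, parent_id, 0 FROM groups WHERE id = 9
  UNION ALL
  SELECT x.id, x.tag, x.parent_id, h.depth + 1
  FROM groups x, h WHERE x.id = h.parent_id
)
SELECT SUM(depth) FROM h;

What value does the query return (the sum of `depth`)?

6

Base: id=9 (tau), parent_id=7, depth 0.
Iteration 1: join on id=7 -> phi (id 7, parent_id=3, depth 1).
Iteration 2: join on id=3 -> pi (id 3, parent_id=1, depth 2).
Iteration 3: join on id=1 -> omega (id 1, parent_id=NULL, depth 3).
Iteration 4: parent_id is NULL; no match; recursion stops.
SUM(depth) = 0 + 1 + 2 + 3 = 6.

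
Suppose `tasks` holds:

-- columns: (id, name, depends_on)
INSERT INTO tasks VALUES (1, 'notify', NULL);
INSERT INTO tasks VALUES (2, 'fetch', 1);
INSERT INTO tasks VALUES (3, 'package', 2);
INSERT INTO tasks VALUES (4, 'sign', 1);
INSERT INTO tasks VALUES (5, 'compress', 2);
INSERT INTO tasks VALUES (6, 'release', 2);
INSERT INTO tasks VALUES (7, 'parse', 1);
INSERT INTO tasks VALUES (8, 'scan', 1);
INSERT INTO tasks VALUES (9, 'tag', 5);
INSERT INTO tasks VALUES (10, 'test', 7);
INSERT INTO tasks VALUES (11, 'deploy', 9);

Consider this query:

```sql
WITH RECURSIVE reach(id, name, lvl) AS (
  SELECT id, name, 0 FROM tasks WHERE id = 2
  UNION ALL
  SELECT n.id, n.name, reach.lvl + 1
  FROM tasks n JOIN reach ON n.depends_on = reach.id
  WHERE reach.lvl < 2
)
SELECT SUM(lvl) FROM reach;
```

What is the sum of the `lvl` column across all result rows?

5

Base: id=2 (fetch) at lvl 0.
Iteration 1: rows with depends_on in {2} -> package (id 3, lvl 1), compress (id 5, lvl 1), release (id 6, lvl 1).
Iteration 2: rows with depends_on in {3,5,6} -> tag (id 9, lvl 2).
Iteration 3: lvl < 2 fails for all current rows; recursion stops.
SUM(lvl) = 0 + 1 + 1 + 1 + 2 = 5.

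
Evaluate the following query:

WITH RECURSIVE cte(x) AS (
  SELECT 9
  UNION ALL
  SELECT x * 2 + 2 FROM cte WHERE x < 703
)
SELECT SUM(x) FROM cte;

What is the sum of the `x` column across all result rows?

2789

Base: x=9.
Iteration 1: 9 < 703 holds -> x = 9 * 2 + 2 = 20.
Iteration 2: 20 < 703 holds -> x = 20 * 2 + 2 = 42.
Iteration 3: 42 < 703 holds -> x = 42 * 2 + 2 = 86.
Iteration 4: 86 < 703 holds -> x = 86 * 2 + 2 = 174.
Iteration 5: 174 < 703 holds -> x = 174 * 2 + 2 = 350.
Iteration 6: 350 < 703 holds -> x = 350 * 2 + 2 = 702.
Iteration 7: 702 < 703 holds -> x = 702 * 2 + 2 = 1406.
Iteration 8: 1406 < 703 fails; recursion stops.
SUM(x) = 9 + 20 + 42 + 86 + 174 + 350 + 702 + 1406 = 2789.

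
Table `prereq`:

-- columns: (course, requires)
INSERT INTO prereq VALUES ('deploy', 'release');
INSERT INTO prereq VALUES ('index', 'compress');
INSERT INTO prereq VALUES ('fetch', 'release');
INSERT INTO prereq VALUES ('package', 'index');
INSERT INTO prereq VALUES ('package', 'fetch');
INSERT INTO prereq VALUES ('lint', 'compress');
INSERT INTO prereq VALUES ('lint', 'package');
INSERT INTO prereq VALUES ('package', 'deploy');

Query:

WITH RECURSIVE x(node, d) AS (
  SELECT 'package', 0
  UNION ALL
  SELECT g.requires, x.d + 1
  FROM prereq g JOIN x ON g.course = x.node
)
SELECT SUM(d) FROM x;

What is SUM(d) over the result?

Base: (package, d=0).
Iteration 1: edges from {package} -> (deploy, d=1), (fetch, d=1), (index, d=1).
Iteration 2: edges from {deploy,fetch,index} -> (compress, d=2), (release, d=2) x2. [UNION ALL keeps all 3 new rows, including repeats]
Iteration 3: no outgoing edges from {compress,release}; recursion stops.
SUM(d) = 0 + 1 + 1 + 1 + 2 + 2 + 2 = 9.

9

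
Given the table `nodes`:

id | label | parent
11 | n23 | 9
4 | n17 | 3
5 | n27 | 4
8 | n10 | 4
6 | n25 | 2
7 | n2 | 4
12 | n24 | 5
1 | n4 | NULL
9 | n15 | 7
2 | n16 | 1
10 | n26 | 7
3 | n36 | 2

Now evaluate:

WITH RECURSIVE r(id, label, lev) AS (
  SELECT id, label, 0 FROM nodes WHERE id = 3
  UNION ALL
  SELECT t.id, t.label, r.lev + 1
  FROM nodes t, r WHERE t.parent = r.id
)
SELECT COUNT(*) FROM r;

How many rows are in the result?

9

Base: id=3 (n36) at lev 0.
Iteration 1: rows with parent in {3} -> n17 (id 4, lev 1).
Iteration 2: rows with parent in {4} -> n27 (id 5, lev 2), n2 (id 7, lev 2), n10 (id 8, lev 2).
Iteration 3: rows with parent in {5,7,8} -> n15 (id 9, lev 3), n26 (id 10, lev 3), n24 (id 12, lev 3).
Iteration 4: rows with parent in {9,10,12} -> n23 (id 11, lev 4).
Iteration 5: no rows with parent in {11}; recursion stops.
Total rows emitted: 9.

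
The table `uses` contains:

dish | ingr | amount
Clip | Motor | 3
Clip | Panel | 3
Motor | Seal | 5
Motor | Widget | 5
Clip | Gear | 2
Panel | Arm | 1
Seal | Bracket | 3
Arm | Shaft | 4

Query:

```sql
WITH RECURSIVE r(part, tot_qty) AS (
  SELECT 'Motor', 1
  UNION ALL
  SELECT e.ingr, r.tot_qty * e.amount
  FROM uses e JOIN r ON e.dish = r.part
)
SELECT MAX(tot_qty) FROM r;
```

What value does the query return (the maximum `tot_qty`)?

Base: (Motor, tot_qty=1).
Iteration 1: components of {Motor} -> Seal = 1*5 = 5, Widget = 1*5 = 5.
Iteration 2: components of {Seal,Widget} -> Bracket = 5*3 = 15.
Iteration 3: no further components; recursion stops.
tot_qty values: 1, 5, 5, 15; the maximum is 15.

15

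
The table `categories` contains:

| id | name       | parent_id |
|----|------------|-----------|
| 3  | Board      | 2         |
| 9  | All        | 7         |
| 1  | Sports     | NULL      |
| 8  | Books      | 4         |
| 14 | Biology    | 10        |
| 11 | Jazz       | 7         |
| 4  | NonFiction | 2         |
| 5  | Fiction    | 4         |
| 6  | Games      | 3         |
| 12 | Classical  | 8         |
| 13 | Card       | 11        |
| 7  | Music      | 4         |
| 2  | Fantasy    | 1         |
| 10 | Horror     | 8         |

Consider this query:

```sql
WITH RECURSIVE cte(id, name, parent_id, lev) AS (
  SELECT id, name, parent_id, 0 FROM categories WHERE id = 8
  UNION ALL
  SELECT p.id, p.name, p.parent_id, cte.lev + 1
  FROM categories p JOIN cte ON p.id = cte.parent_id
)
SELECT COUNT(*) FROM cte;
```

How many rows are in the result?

4

Base: id=8 (Books), parent_id=4, lev 0.
Iteration 1: join on id=4 -> NonFiction (id 4, parent_id=2, lev 1).
Iteration 2: join on id=2 -> Fantasy (id 2, parent_id=1, lev 2).
Iteration 3: join on id=1 -> Sports (id 1, parent_id=NULL, lev 3).
Iteration 4: parent_id is NULL; no match; recursion stops.
Total rows emitted: 4.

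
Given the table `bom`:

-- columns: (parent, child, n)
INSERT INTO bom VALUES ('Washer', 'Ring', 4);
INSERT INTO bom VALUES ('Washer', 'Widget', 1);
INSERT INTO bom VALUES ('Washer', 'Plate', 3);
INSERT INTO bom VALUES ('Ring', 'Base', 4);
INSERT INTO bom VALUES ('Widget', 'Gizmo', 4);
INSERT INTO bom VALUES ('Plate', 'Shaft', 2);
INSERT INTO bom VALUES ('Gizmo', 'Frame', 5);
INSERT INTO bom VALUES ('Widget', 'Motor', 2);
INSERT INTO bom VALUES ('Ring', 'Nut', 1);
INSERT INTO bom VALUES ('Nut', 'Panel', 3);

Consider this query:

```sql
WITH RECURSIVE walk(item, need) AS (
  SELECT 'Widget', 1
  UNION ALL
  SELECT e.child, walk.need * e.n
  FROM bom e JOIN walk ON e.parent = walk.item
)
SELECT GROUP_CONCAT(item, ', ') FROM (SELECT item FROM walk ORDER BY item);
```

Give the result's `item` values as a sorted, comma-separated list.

Frame, Gizmo, Motor, Widget

Base: (Widget, need=1).
Iteration 1: components of {Widget} -> Gizmo = 1*4 = 4, Motor = 1*2 = 2.
Iteration 2: components of {Gizmo,Motor} -> Frame = 4*5 = 20.
Iteration 3: no further components; recursion stops.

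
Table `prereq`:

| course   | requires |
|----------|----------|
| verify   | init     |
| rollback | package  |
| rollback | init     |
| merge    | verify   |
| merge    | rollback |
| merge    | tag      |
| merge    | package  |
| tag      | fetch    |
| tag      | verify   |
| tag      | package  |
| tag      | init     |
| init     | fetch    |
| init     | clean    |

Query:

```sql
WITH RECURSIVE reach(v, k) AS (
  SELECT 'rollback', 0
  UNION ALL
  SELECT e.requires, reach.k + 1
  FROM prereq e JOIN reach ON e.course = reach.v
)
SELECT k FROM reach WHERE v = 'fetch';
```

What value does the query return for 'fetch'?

Base: (rollback, k=0).
Iteration 1: edges from {rollback} -> (init, k=1), (package, k=1).
Iteration 2: edges from {init,package} -> (clean, k=2), (fetch, k=2).
Iteration 3: no outgoing edges from {clean,fetch}; recursion stops.

2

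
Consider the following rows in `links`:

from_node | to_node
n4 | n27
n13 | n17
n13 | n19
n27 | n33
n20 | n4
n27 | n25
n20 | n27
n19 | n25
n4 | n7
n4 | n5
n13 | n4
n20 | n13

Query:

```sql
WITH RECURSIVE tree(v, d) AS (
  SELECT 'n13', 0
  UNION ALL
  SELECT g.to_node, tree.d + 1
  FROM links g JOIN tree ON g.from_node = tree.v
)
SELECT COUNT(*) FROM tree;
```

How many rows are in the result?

Base: (n13, d=0).
Iteration 1: edges from {n13} -> (n17, d=1), (n19, d=1), (n4, d=1).
Iteration 2: edges from {n17,n19,n4} -> (n25, d=2), (n27, d=2), (n5, d=2), (n7, d=2).
Iteration 3: edges from {n25,n27,n5,n7} -> (n25, d=3), (n33, d=3).
Iteration 4: no outgoing edges from {n25,n33}; recursion stops.
Total rows emitted: 10.

10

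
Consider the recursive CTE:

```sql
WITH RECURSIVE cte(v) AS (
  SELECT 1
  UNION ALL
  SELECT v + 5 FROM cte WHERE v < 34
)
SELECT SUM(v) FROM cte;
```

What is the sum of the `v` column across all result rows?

Base: v=1.
Iteration 1: 1 < 34 holds -> v = 1 + 5 = 6.
Iteration 2: 6 < 34 holds -> v = 6 + 5 = 11.
Iteration 3: 11 < 34 holds -> v = 11 + 5 = 16.
Iteration 4: 16 < 34 holds -> v = 16 + 5 = 21.
Iteration 5: 21 < 34 holds -> v = 21 + 5 = 26.
Iteration 6: 26 < 34 holds -> v = 26 + 5 = 31.
Iteration 7: 31 < 34 holds -> v = 31 + 5 = 36.
Iteration 8: 36 < 34 fails; recursion stops.
SUM(v) = 1 + 6 + 11 + 16 + 21 + 26 + 31 + 36 = 148.

148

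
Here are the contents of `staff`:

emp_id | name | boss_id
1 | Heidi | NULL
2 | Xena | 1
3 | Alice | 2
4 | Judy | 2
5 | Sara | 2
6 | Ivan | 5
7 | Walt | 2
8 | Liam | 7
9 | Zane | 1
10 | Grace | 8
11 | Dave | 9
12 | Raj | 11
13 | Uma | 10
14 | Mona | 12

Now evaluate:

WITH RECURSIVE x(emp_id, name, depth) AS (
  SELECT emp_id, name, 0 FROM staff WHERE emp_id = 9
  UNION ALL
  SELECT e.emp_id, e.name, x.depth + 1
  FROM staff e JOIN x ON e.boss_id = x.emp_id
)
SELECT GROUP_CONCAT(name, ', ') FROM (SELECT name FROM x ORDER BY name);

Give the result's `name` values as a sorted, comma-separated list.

Base: emp_id=9 (Zane) at depth 0.
Iteration 1: rows with boss_id in {9} -> Dave (id 11, depth 1).
Iteration 2: rows with boss_id in {11} -> Raj (id 12, depth 2).
Iteration 3: rows with boss_id in {12} -> Mona (id 14, depth 3).
Iteration 4: no rows with boss_id in {14}; recursion stops.

Dave, Mona, Raj, Zane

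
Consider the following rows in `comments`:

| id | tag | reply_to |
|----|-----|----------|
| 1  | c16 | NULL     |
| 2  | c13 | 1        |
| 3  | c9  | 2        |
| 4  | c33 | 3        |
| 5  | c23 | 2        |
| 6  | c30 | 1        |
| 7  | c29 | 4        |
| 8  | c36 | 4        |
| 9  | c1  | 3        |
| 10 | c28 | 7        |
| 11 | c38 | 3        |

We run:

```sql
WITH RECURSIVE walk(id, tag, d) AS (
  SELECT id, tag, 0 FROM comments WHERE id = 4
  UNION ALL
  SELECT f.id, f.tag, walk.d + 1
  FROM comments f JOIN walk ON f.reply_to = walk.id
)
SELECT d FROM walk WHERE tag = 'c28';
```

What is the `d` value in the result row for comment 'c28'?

2

Base: id=4 (c33) at d 0.
Iteration 1: rows with reply_to in {4} -> c29 (id 7, d 1), c36 (id 8, d 1).
Iteration 2: rows with reply_to in {7,8} -> c28 (id 10, d 2).
Iteration 3: no rows with reply_to in {10}; recursion stops.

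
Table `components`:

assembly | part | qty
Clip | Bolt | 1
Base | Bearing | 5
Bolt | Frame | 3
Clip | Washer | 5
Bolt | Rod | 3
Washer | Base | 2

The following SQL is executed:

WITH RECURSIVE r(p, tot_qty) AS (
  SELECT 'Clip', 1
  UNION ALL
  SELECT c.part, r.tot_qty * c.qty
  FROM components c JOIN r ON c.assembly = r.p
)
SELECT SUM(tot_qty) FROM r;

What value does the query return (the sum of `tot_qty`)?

Base: (Clip, tot_qty=1).
Iteration 1: components of {Clip} -> Bolt = 1*1 = 1, Washer = 1*5 = 5.
Iteration 2: components of {Bolt,Washer} -> Base = 5*2 = 10, Frame = 1*3 = 3, Rod = 1*3 = 3.
Iteration 3: components of {Base,Frame,Rod} -> Bearing = 10*5 = 50.
Iteration 4: no further components; recursion stops.
SUM(tot_qty) = 1 + 5 + 1 + 10 + 3 + 3 + 50 = 73.

73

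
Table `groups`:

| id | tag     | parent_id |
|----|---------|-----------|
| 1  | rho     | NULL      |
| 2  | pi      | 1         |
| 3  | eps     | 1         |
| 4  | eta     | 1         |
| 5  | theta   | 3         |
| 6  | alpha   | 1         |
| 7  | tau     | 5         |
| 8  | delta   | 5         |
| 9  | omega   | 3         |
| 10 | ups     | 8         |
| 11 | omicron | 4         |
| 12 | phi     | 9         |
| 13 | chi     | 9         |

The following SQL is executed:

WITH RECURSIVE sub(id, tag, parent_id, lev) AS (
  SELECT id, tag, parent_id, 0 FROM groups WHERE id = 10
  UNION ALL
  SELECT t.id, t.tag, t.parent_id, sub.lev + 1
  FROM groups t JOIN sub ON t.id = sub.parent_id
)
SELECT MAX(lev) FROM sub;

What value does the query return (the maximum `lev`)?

4

Base: id=10 (ups), parent_id=8, lev 0.
Iteration 1: join on id=8 -> delta (id 8, parent_id=5, lev 1).
Iteration 2: join on id=5 -> theta (id 5, parent_id=3, lev 2).
Iteration 3: join on id=3 -> eps (id 3, parent_id=1, lev 3).
Iteration 4: join on id=1 -> rho (id 1, parent_id=NULL, lev 4).
Iteration 5: parent_id is NULL; no match; recursion stops.
lev values: 0, 1, 2, 3, 4; the maximum is 4.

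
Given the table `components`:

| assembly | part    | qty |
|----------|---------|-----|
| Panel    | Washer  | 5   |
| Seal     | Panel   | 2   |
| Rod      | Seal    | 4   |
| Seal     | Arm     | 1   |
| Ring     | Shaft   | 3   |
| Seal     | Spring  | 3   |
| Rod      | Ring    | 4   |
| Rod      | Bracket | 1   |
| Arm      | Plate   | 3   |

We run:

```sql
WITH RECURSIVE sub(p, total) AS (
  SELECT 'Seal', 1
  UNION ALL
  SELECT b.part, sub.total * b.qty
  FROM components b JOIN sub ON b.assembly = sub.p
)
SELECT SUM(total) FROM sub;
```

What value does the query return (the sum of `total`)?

20

Base: (Seal, total=1).
Iteration 1: components of {Seal} -> Arm = 1*1 = 1, Panel = 1*2 = 2, Spring = 1*3 = 3.
Iteration 2: components of {Arm,Panel,Spring} -> Plate = 1*3 = 3, Washer = 2*5 = 10.
Iteration 3: no further components; recursion stops.
SUM(total) = 1 + 3 + 2 + 1 + 10 + 3 = 20.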